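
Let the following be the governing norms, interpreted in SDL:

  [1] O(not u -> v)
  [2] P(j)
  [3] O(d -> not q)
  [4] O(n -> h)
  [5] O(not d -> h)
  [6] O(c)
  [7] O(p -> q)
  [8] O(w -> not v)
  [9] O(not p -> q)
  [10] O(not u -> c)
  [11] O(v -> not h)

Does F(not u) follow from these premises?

Yes

By case analysis on not p: premise 9 gives O(not p -> q) and premise 7 gives O(p -> q), so O(q) either way.
The contrapositive of premise 3 (O(d -> not q)) is O(q -> not d), and O(q) is already established, so O(not d).
From O(not d) and premise 5, O(not d -> h), we obtain O(h).
Premise 11 is O(v -> not h); contrapositively O(h -> not v). Since O(h) holds, K gives O(not v).
Premise 1 is O(not u -> v); contrapositively O(not v -> u). Since O(not v) holds, K gives O(u).
Premises 2, 4, 6, 8, 10 do not contribute to this derivation.
So O(u) holds, i.e. F(not u). The claim follows.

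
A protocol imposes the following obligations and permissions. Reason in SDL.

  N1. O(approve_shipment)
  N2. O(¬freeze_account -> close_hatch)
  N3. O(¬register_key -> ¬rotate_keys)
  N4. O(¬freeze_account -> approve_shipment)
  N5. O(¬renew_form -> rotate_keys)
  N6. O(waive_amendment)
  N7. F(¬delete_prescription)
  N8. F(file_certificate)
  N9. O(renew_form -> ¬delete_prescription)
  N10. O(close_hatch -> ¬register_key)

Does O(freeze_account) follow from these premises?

Premise 7 is F(¬delete_prescription), i.e. O(delete_prescription).
The contrapositive of premise 9 (O(renew_form -> ¬delete_prescription)) is O(delete_prescription -> ¬renew_form), and O(delete_prescription) is already established, so O(¬renew_form).
Premise 5 is O(¬renew_form -> rotate_keys); since O(¬renew_form), deontic closure gives O(rotate_keys).
Premise 3 is O(¬register_key -> ¬rotate_keys); contrapositively O(rotate_keys -> register_key). Since O(rotate_keys) holds, K gives O(register_key).
Premise 10 is O(close_hatch -> ¬register_key); contrapositively O(register_key -> ¬close_hatch). Since O(register_key) holds, K gives O(¬close_hatch).
The contrapositive of premise 2 (O(¬freeze_account -> close_hatch)) is O(¬close_hatch -> freeze_account), and O(¬close_hatch) is already established, so O(freeze_account).
Premises 1, 4, 6, 8 do not contribute to this derivation.
So O(freeze_account) follows.

Yes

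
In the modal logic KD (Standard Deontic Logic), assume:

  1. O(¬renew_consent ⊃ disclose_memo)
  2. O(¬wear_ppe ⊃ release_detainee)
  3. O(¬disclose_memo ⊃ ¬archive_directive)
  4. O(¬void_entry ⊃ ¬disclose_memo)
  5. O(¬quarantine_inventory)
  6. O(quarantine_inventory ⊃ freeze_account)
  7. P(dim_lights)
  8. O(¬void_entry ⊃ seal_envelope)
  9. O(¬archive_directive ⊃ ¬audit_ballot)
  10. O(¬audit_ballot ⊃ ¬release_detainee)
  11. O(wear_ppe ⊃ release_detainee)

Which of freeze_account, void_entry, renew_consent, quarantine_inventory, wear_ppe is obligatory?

By case analysis on wear_ppe: premise 11 gives O(wear_ppe ⊃ release_detainee) and premise 2 gives O(¬wear_ppe ⊃ release_detainee), so O(release_detainee) either way.
The contrapositive of premise 10 (O(¬audit_ballot ⊃ ¬release_detainee)) is O(release_detainee ⊃ audit_ballot), and O(release_detainee) is already established, so O(audit_ballot).
Premise 9 is O(¬archive_directive ⊃ ¬audit_ballot); contrapositively O(audit_ballot ⊃ archive_directive). Since O(audit_ballot) holds, K gives O(archive_directive).
The contrapositive of premise 3 (O(¬disclose_memo ⊃ ¬archive_directive)) is O(archive_directive ⊃ disclose_memo), and O(archive_directive) is already established, so O(disclose_memo).
Premise 4 is O(¬void_entry ⊃ ¬disclose_memo); contrapositively O(disclose_memo ⊃ void_entry). Since O(disclose_memo) holds, K gives O(void_entry).
So O(void_entry) holds — void_entry is obligatory. None of the other listed options is made obligatory by any chain of premises.

void_entry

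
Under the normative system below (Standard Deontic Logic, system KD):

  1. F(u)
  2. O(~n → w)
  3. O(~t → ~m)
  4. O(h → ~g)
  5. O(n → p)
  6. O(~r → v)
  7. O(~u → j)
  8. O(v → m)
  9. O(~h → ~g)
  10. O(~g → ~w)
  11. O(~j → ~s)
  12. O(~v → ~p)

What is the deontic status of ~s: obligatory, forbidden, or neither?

Premise 11 is O(~j → ~s), but O(~j) is not derivable from the premises, so it does not yield O(~s).
No premise or chain of K-axiom applications forces O(~s), and none forces O(s). So ~s is neither obligatory nor forbidden under these norms.

Neither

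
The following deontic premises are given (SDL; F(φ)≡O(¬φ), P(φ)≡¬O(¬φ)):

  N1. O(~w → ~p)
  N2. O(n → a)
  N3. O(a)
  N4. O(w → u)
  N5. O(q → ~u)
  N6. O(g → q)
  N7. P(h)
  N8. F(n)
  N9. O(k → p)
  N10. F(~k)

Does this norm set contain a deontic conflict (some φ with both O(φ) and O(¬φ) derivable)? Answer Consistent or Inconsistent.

Premise 2 is O(n → a); even if O(a) held, inferring O(n) would be affirming the consequent — invalid.
So O(n) is not derivable, and the apparent clash with O(~n) does not arise.
A world satisfying every obligation exists (e.g. a=true, g=false, h=false, k=true, n=false, p=true, q=false, u=true, w=true); no atom is both obligatory and forbidden, so the set is consistent.

Consistent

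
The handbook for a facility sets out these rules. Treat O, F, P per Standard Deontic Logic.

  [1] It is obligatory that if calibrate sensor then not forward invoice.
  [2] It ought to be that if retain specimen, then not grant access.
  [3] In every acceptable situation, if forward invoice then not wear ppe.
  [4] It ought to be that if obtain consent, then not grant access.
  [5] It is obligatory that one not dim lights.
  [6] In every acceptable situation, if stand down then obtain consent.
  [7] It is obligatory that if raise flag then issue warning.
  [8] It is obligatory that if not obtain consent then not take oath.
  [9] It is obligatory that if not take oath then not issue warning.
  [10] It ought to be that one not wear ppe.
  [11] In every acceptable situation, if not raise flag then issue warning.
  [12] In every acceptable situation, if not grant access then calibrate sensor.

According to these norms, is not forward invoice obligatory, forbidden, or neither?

Obligatory

Premises 7 and 11 are O(raise_flag → issue_warning) and O(¬raise_flag → issue_warning); every ideal world satisfies raise_flag or ¬raise_flag, so in either case issue_warning holds — hence O(issue_warning).
Premise 9, O(¬take_oath → ¬issue_warning), contraposes to O(issue_warning → take_oath); with O(issue_warning) we get O(take_oath).
Premise 8 is O(¬obtain_consent → ¬take_oath); contrapositively O(take_oath → obtain_consent). Since O(take_oath) holds, K gives O(obtain_consent).
From O(obtain_consent) and premise 4, O(obtain_consent → ¬grant_access), we obtain O(¬grant_access).
Premise 12 is O(¬grant_access → calibrate_sensor); since O(¬grant_access), deontic closure gives O(calibrate_sensor).
Premise 1 is O(calibrate_sensor → ¬forward_invoice); since O(calibrate_sensor), deontic closure gives O(¬forward_invoice).
Premises 2, 3, 5, 6, 10 do not contribute to this derivation.
Hence ¬forward_invoice is obligatory.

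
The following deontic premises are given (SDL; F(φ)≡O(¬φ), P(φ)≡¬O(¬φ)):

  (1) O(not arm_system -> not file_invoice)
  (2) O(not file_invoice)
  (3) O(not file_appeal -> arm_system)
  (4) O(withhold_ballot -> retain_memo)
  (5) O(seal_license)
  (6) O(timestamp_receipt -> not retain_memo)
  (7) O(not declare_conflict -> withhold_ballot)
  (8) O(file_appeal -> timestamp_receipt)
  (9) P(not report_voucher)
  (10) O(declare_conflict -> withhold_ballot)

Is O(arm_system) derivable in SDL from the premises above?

Yes

By case analysis on declare_conflict: premise 10 gives O(declare_conflict -> withhold_ballot) and premise 7 gives O(not declare_conflict -> withhold_ballot), so O(withhold_ballot) either way.
With premise 4, O(withhold_ballot -> retain_memo), the K-axiom yields O(retain_memo).
Premise 6, O(timestamp_receipt -> not retain_memo), contraposes to O(retain_memo -> not timestamp_receipt); with O(retain_memo) we get O(not timestamp_receipt).
The contrapositive of premise 8 (O(file_appeal -> timestamp_receipt)) is O(not timestamp_receipt -> not file_appeal), and O(not timestamp_receipt) is already established, so O(not file_appeal).
From O(not file_appeal) and premise 3, O(not file_appeal -> arm_system), we obtain O(arm_system).
Premises 1, 2, 5, 9 do not contribute to this derivation.
So O(arm_system) follows.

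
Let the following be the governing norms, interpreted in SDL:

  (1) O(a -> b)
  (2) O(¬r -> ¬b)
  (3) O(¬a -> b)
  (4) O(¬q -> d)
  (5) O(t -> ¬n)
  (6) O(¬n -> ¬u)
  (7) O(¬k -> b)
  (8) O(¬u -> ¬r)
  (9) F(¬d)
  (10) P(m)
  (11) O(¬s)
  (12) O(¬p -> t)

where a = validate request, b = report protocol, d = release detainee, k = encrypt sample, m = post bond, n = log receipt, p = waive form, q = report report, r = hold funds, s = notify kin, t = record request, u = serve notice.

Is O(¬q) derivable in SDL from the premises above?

No

Premise 4 is O(¬q -> d); even if O(d) held, inferring O(¬q) would be affirming the consequent — invalid.
No other premise forces O(¬q). An ideal world satisfying every premise can still have ¬q false, so O(¬q) is not derivable.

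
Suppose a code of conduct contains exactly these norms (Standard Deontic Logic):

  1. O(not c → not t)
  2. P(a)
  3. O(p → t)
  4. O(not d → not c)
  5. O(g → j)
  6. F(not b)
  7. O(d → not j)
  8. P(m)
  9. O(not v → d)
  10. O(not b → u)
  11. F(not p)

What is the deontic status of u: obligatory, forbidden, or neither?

Premise 10 is O(not b → u), but O(not b) is not derivable from the premises, so it does not yield O(u).
No premise or chain of K-axiom applications forces O(u), and none forces O(not u). So u is neither obligatory nor forbidden under these norms.

Neither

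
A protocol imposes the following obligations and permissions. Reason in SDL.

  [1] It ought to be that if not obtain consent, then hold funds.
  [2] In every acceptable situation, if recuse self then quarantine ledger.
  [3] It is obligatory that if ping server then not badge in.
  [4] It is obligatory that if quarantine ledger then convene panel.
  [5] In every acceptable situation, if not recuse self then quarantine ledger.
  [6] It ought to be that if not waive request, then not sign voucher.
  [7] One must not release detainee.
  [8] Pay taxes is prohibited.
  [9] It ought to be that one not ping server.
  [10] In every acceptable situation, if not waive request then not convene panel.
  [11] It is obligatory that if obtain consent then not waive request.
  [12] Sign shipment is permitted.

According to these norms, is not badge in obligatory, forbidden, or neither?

Neither

Premise 3 is O(ping_server → ¬badge_in), but O(ping_server) is not derivable from the premises, so it does not yield O(¬badge_in).
No premise or chain of K-axiom applications forces O(¬badge_in), and none forces O(badge_in). So ¬badge_in is neither obligatory nor forbidden under these norms.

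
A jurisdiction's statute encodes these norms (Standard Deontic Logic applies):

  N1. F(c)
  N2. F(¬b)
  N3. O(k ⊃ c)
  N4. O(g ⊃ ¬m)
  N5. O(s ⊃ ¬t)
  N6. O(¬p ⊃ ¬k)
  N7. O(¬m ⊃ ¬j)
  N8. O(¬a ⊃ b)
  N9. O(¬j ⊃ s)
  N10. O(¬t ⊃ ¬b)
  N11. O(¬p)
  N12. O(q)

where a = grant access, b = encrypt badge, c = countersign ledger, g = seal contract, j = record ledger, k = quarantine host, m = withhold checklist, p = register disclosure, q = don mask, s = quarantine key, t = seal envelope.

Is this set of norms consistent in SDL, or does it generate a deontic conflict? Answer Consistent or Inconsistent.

Consistent

Premise 3 is O(k ⊃ c), but O(k) is not derivable from the premises, so it does not yield O(c).
So O(c) is not derivable, and the apparent clash with O(¬c) does not arise.
A world satisfying every obligation exists (e.g. a=false, b=true, c=false, g=false, j=true, k=false, m=true, p=false, q=true, s=false, t=true); no atom is both obligatory and forbidden, so the set is consistent.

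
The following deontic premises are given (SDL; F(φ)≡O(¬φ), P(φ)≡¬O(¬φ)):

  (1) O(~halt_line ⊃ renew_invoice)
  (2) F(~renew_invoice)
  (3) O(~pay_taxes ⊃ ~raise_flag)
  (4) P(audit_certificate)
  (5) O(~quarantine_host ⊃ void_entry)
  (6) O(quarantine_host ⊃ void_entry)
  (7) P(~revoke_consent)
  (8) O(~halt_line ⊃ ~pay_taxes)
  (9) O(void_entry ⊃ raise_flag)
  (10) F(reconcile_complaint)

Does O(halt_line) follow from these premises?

By case analysis on quarantine_host: premise 6 gives O(quarantine_host ⊃ void_entry) and premise 5 gives O(~quarantine_host ⊃ void_entry), so O(void_entry) either way.
From O(void_entry) and premise 9, O(void_entry ⊃ raise_flag), we obtain O(raise_flag).
The contrapositive of premise 3 (O(~pay_taxes ⊃ ~raise_flag)) is O(raise_flag ⊃ pay_taxes), and O(raise_flag) is already established, so O(pay_taxes).
Premise 8, O(~halt_line ⊃ ~pay_taxes), contraposes to O(pay_taxes ⊃ halt_line); with O(pay_taxes) we get O(halt_line).
Premises 1, 2, 4, 7, 10 do not contribute to this derivation.
So O(halt_line) follows.

Yes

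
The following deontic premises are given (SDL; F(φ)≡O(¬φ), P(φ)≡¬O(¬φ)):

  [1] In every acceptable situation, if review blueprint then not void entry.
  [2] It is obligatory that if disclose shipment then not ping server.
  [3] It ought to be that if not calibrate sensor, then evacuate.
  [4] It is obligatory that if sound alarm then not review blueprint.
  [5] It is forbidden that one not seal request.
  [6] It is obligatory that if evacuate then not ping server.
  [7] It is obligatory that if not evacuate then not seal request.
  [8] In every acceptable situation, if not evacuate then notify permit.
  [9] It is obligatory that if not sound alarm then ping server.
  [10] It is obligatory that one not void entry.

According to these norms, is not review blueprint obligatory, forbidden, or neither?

Premise 5, F(¬seal_request), is equivalent to O(seal_request).
Premise 7, O(¬evacuate → ¬seal_request), contraposes to O(seal_request → evacuate); with O(seal_request) we get O(evacuate).
Applying K to premise 6 (O(evacuate → ¬ping_server)) and O(evacuate) yields O(¬ping_server).
Premise 9, O(¬sound_alarm → ping_server), contraposes to O(¬ping_server → sound_alarm); with O(¬ping_server) we get O(sound_alarm).
Premise 4 is O(sound_alarm → ¬review_blueprint); since O(sound_alarm), deontic closure gives O(¬review_blueprint).
Premises 1, 2, 3, 8, 10 do not contribute to this derivation.
Hence ¬review_blueprint is obligatory.

Obligatory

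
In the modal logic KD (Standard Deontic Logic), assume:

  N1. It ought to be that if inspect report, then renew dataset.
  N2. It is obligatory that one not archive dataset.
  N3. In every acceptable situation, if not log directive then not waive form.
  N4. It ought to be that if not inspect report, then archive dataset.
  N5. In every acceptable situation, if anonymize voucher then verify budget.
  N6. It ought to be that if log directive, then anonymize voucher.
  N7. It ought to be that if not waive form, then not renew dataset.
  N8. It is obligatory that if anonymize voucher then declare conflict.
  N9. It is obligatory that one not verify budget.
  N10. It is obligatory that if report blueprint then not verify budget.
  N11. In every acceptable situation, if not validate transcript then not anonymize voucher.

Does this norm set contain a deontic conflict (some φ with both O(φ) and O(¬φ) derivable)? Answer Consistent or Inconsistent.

From premise 9 we have O(¬verify_budget).
The contrapositive of premise 5 (O(anonymize_voucher → verify_budget)) is O(¬verify_budget → ¬anonymize_voucher), and O(¬verify_budget) is already established, so O(¬anonymize_voucher).
Premise 6, O(log_directive → anonymize_voucher), contraposes to O(¬anonymize_voucher → ¬log_directive); with O(¬anonymize_voucher) we get O(¬log_directive).
With premise 3, O(¬log_directive → ¬waive_form), the K-axiom yields O(¬waive_form).
From O(¬waive_form) and premise 7, O(¬waive_form → ¬renew_dataset), we obtain O(¬renew_dataset).
Premise 1 is O(inspect_report → renew_dataset); contrapositively O(¬renew_dataset → ¬inspect_report). Since O(¬renew_dataset) holds, K gives O(¬inspect_report).
Applying K to premise 4 (O(¬inspect_report → archive_dataset)) and O(¬inspect_report) yields O(archive_dataset).
Yet premise 2 states O(¬archive_dataset).
We now have both O(archive_dataset) and O(¬archive_dataset) — archive_dataset is simultaneously obligatory and forbidden, violating the D-axiom.

Inconsistent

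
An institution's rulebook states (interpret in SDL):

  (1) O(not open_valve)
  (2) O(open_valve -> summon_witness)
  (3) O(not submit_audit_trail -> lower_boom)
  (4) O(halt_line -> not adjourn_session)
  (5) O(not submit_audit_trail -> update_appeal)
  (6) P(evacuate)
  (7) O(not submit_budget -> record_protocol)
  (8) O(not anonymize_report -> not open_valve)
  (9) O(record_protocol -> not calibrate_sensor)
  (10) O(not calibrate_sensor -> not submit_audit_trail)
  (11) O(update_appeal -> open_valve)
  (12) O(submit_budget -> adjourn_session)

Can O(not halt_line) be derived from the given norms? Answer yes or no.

Yes

Premise 1 states O(not open_valve) outright.
Premise 11 is O(update_appeal -> open_valve); contrapositively O(not open_valve -> not update_appeal). Since O(not open_valve) holds, K gives O(not update_appeal).
Premise 5 is O(not submit_audit_trail -> update_appeal); contrapositively O(not update_appeal -> submit_audit_trail). Since O(not update_appeal) holds, K gives O(submit_audit_trail).
Premise 10, O(not calibrate_sensor -> not submit_audit_trail), contraposes to O(submit_audit_trail -> calibrate_sensor); with O(submit_audit_trail) we get O(calibrate_sensor).
Premise 9 is O(record_protocol -> not calibrate_sensor); contrapositively O(calibrate_sensor -> not record_protocol). Since O(calibrate_sensor) holds, K gives O(not record_protocol).
Premise 7, O(not submit_budget -> record_protocol), contraposes to O(not record_protocol -> submit_budget); with O(not record_protocol) we get O(submit_budget).
From O(submit_budget) and premise 12, O(submit_budget -> adjourn_session), we obtain O(adjourn_session).
Premise 4, O(halt_line -> not adjourn_session), contraposes to O(adjourn_session -> not halt_line); with O(adjourn_session) we get O(not halt_line).
Premises 2, 3, 6, 8 do not contribute to this derivation.
So O(not halt_line) follows.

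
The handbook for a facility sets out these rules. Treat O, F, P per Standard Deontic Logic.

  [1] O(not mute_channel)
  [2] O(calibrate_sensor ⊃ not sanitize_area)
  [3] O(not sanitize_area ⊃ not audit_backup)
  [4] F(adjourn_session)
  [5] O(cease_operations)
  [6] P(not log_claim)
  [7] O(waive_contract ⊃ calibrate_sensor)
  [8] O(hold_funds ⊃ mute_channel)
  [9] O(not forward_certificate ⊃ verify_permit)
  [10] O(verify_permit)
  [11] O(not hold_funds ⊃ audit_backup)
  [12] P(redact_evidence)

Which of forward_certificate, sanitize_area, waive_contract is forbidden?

waive_contract

Premise 1 gives O(not mute_channel).
The contrapositive of premise 8 (O(hold_funds ⊃ mute_channel)) is O(not mute_channel ⊃ not hold_funds), and O(not mute_channel) is already established, so O(not hold_funds).
Applying K to premise 11 (O(not hold_funds ⊃ audit_backup)) and O(not hold_funds) yields O(audit_backup).
Premise 3 is O(not sanitize_area ⊃ not audit_backup); contrapositively O(audit_backup ⊃ sanitize_area). Since O(audit_backup) holds, K gives O(sanitize_area).
Premise 2 is O(calibrate_sensor ⊃ not sanitize_area); contrapositively O(sanitize_area ⊃ not calibrate_sensor). Since O(sanitize_area) holds, K gives O(not calibrate_sensor).
The contrapositive of premise 7 (O(waive_contract ⊃ calibrate_sensor)) is O(not calibrate_sensor ⊃ not waive_contract), and O(not calibrate_sensor) is already established, so O(not waive_contract).
So O(not waive_contract) holds, i.e. waive_contract is forbidden. None of the other listed options is forbidden under the premises.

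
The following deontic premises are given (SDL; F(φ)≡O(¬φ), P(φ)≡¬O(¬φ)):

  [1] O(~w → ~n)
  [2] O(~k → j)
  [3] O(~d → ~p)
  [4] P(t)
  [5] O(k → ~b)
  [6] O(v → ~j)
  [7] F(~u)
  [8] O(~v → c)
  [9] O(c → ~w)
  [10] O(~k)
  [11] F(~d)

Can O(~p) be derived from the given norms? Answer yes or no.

Premise 3 is O(~d → ~p), but O(~d) is not derivable from the premises, so it does not yield O(~p).
No other premise forces O(~p). An ideal world satisfying every premise can still have ~p false, so O(~p) is not derivable.

No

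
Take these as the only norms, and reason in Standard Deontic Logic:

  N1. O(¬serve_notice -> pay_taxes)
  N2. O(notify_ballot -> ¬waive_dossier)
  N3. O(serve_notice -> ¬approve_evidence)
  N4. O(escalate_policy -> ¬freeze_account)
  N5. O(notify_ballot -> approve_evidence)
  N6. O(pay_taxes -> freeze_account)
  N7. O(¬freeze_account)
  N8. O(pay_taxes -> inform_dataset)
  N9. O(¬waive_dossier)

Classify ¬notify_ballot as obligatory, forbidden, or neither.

Premise 7 states O(¬freeze_account) outright.
Premise 6 is O(pay_taxes -> freeze_account); contrapositively O(¬freeze_account -> ¬pay_taxes). Since O(¬freeze_account) holds, K gives O(¬pay_taxes).
Premise 1 is O(¬serve_notice -> pay_taxes); contrapositively O(¬pay_taxes -> serve_notice). Since O(¬pay_taxes) holds, K gives O(serve_notice).
Premise 3 is O(serve_notice -> ¬approve_evidence); since O(serve_notice), deontic closure gives O(¬approve_evidence).
The contrapositive of premise 5 (O(notify_ballot -> approve_evidence)) is O(¬approve_evidence -> ¬notify_ballot), and O(¬approve_evidence) is already established, so O(¬notify_ballot).
Premises 2, 4, 8, 9 do not contribute to this derivation.
Hence ¬notify_ballot is obligatory.

Obligatory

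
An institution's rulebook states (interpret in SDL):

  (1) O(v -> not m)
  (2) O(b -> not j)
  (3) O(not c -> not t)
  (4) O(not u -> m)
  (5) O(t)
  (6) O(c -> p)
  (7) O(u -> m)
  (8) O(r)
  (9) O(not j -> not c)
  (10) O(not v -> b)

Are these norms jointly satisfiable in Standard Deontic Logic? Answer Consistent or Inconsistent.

Inconsistent

By case analysis on not u: premise 4 gives O(not u -> m) and premise 7 gives O(u -> m), so O(m) either way.
The contrapositive of premise 1 (O(v -> not m)) is O(m -> not v), and O(m) is already established, so O(not v).
With premise 10, O(not v -> b), the K-axiom yields O(b).
Applying K to premise 2 (O(b -> not j)) and O(b) yields O(not j).
Applying K to premise 9 (O(not j -> not c)) and O(not j) yields O(not c).
From O(not c) and premise 3, O(not c -> not t), we obtain O(not t).
However, premise 5 gives O(t).
We now have both O(not t) and O(t) — t is simultaneously obligatory and forbidden, violating the D-axiom.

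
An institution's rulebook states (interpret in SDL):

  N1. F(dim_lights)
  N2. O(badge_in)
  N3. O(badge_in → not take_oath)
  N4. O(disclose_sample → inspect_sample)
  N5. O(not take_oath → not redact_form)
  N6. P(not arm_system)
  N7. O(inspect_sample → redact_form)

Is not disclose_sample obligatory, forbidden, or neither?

From premise 2 we have O(badge_in).
Premise 3 is O(badge_in → not take_oath); since O(badge_in), deontic closure gives O(not take_oath).
Premise 5 is O(not take_oath → not redact_form); since O(not take_oath), deontic closure gives O(not redact_form).
Premise 7, O(inspect_sample → redact_form), contraposes to O(not redact_form → not inspect_sample); with O(not redact_form) we get O(not inspect_sample).
Premise 4 is O(disclose_sample → inspect_sample); contrapositively O(not inspect_sample → not disclose_sample). Since O(not inspect_sample) holds, K gives O(not disclose_sample).
Premises 1, 6 do not contribute to this derivation.
Hence not disclose_sample is obligatory.

Obligatory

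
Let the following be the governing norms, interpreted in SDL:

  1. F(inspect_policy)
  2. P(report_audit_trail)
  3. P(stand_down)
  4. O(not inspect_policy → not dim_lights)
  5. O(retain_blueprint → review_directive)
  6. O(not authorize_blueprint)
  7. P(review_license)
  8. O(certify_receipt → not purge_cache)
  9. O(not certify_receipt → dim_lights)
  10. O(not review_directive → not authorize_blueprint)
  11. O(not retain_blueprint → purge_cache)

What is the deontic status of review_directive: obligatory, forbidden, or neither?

Obligatory

Premise 1 is F(inspect_policy), i.e. O(not inspect_policy).
Applying K to premise 4 (O(not inspect_policy → not dim_lights)) and O(not inspect_policy) yields O(not dim_lights).
The contrapositive of premise 9 (O(not certify_receipt → dim_lights)) is O(not dim_lights → certify_receipt), and O(not dim_lights) is already established, so O(certify_receipt).
From O(certify_receipt) and premise 8, O(certify_receipt → not purge_cache), we obtain O(not purge_cache).
Premise 11 is O(not retain_blueprint → purge_cache); contrapositively O(not purge_cache → retain_blueprint). Since O(not purge_cache) holds, K gives O(retain_blueprint).
Premise 5 is O(retain_blueprint → review_directive); since O(retain_blueprint), deontic closure gives O(review_directive).
Premises 2, 3, 6, 7, 10 do not contribute to this derivation.
Hence review_directive is obligatory.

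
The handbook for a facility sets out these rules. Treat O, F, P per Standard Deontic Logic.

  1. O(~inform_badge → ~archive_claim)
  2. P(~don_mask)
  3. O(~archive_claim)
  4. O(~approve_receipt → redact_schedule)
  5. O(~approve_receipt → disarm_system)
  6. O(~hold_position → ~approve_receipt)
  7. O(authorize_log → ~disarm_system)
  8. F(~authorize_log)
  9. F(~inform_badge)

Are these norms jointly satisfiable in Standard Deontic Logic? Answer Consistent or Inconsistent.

Consistent

Premise 1 is O(~inform_badge → ~archive_claim); even if O(~archive_claim) held, inferring O(~inform_badge) would be affirming the consequent — invalid.
So O(~inform_badge) is not derivable, and the apparent clash with O(inform_badge) does not arise.
A world satisfying every obligation exists (e.g. approve_receipt=true, archive_claim=false, authorize_log=true, disarm_system=false, don_mask=false, hold_position=true, inform_badge=true, redact_schedule=false); no atom is both obligatory and forbidden, so the set is consistent.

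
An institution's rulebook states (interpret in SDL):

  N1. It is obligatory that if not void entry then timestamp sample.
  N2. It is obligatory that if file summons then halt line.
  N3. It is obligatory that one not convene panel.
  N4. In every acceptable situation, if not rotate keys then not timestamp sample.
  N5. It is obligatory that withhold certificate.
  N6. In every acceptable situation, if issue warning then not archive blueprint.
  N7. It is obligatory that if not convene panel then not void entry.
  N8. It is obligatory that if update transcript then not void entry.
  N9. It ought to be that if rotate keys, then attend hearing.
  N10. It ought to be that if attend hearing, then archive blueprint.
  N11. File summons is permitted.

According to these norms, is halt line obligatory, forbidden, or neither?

Neither

Premise 2 is O(file_summons → halt_line), but O(file_summons) is not derivable from the premises (the permission P(file_summons) asserts only ¬O(¬file_summons), not O(file_summons)), so it does not yield O(halt_line).
No premise or chain of K-axiom applications forces O(halt_line), and none forces O(¬halt_line). So halt_line is neither obligatory nor forbidden under these norms.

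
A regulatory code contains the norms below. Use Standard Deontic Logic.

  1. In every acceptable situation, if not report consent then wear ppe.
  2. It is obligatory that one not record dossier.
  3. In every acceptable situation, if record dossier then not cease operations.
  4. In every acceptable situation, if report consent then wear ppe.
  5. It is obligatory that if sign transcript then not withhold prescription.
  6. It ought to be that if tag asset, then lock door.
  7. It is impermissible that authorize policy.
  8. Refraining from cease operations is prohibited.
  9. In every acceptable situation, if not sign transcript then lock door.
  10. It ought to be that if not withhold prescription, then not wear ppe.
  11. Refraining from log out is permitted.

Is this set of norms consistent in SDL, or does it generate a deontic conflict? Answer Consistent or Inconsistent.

Consistent

Premise 3 is O(record_dossier → ¬cease_operations), but O(record_dossier) is not derivable from the premises, so it does not yield O(¬cease_operations).
So O(¬cease_operations) is not derivable, and the apparent clash with O(cease_operations) does not arise.
A world satisfying every obligation exists (e.g. authorize_policy=false, cease_operations=true, lock_door=true, log_out=false, record_dossier=false, report_consent=false, sign_transcript=false, tag_asset=false, wear_ppe=true, withhold_prescription=true); no atom is both obligatory and forbidden, so the set is consistent.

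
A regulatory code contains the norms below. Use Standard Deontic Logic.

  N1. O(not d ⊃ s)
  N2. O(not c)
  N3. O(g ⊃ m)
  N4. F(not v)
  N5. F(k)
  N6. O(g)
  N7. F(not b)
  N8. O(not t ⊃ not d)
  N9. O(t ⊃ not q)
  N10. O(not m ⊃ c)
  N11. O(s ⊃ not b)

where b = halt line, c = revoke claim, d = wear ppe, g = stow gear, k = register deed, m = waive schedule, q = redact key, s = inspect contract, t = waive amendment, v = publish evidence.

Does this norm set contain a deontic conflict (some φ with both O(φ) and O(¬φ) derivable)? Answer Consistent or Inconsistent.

Premise 10 is O(not m ⊃ c), but O(not m) is not derivable from the premises, so it does not yield O(c).
So O(c) is not derivable, and the apparent clash with O(not c) does not arise.
A world satisfying every obligation exists (e.g. b=true, c=false, d=true, g=true, k=false, m=true, q=false, s=false, t=true, v=true); no atom is both obligatory and forbidden, so the set is consistent.

Consistent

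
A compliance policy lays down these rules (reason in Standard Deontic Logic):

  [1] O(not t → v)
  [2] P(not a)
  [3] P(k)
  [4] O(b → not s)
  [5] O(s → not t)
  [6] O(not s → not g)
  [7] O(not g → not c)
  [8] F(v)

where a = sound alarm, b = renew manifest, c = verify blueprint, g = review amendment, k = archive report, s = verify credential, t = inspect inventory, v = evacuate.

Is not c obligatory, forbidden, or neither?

Obligatory

F(v) at premise 8 means O(not v).
The contrapositive of premise 1 (O(not t → v)) is O(not v → t), and O(not v) is already established, so O(t).
Premise 5 is O(s → not t); contrapositively O(t → not s). Since O(t) holds, K gives O(not s).
With premise 6, O(not s → not g), the K-axiom yields O(not g).
Premise 7 is O(not g → not c); since O(not g), deontic closure gives O(not c).
Premises 2, 3, 4 do not contribute to this derivation.
Hence not c is obligatory.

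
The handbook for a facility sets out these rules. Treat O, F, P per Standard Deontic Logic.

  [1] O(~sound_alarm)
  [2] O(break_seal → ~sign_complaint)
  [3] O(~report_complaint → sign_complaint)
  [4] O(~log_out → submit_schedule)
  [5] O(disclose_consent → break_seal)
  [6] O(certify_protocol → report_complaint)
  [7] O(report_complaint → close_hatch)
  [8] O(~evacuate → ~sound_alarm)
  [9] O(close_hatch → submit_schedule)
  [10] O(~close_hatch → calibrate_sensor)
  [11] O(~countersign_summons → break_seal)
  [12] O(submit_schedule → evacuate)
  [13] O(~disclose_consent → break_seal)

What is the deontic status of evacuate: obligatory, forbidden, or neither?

Obligatory

By case analysis on disclose_consent: premise 5 gives O(disclose_consent → break_seal) and premise 13 gives O(~disclose_consent → break_seal), so O(break_seal) either way.
Premise 2 is O(break_seal → ~sign_complaint); since O(break_seal), deontic closure gives O(~sign_complaint).
Premise 3 is O(~report_complaint → sign_complaint); contrapositively O(~sign_complaint → report_complaint). Since O(~sign_complaint) holds, K gives O(report_complaint).
Applying K to premise 7 (O(report_complaint → close_hatch)) and O(report_complaint) yields O(close_hatch).
Applying K to premise 9 (O(close_hatch → submit_schedule)) and O(close_hatch) yields O(submit_schedule).
Applying K to premise 12 (O(submit_schedule → evacuate)) and O(submit_schedule) yields O(evacuate).
Premises 1, 4, 6, 8, 10, 11 do not contribute to this derivation.
Hence evacuate is obligatory.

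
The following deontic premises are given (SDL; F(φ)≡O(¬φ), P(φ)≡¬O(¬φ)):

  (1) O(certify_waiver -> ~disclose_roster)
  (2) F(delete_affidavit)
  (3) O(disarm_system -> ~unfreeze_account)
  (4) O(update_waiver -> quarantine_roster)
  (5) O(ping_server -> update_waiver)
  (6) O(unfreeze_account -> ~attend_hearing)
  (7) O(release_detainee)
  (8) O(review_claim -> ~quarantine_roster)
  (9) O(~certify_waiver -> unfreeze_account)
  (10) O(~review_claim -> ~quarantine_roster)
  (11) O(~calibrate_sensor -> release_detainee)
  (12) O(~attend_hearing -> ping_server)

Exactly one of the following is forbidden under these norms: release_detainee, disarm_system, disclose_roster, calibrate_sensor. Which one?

Premises 10 and 8 cover both cases: O(~review_claim -> ~quarantine_roster) and O(review_claim -> ~quarantine_roster). Since ~review_claim ∨ review_claim is a tautology, O(~quarantine_roster) follows.
The contrapositive of premise 4 (O(update_waiver -> quarantine_roster)) is O(~quarantine_roster -> ~update_waiver), and O(~quarantine_roster) is already established, so O(~update_waiver).
Premise 5, O(ping_server -> update_waiver), contraposes to O(~update_waiver -> ~ping_server); with O(~update_waiver) we get O(~ping_server).
Premise 12, O(~attend_hearing -> ping_server), contraposes to O(~ping_server -> attend_hearing); with O(~ping_server) we get O(attend_hearing).
Premise 6 is O(unfreeze_account -> ~attend_hearing); contrapositively O(attend_hearing -> ~unfreeze_account). Since O(attend_hearing) holds, K gives O(~unfreeze_account).
The contrapositive of premise 9 (O(~certify_waiver -> unfreeze_account)) is O(~unfreeze_account -> certify_waiver), and O(~unfreeze_account) is already established, so O(certify_waiver).
From O(certify_waiver) and premise 1, O(certify_waiver -> ~disclose_roster), we obtain O(~disclose_roster).
So O(~disclose_roster) holds, i.e. disclose_roster is forbidden. None of the other listed options is forbidden under the premises.

disclose_roster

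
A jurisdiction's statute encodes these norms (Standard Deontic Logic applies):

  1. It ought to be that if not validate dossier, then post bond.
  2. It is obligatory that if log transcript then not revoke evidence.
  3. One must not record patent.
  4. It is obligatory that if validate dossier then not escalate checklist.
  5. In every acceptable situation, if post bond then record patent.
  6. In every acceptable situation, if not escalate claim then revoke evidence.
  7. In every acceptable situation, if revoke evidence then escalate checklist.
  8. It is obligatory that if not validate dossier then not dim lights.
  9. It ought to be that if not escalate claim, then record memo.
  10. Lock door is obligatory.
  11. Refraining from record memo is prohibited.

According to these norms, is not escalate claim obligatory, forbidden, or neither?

Forbidden

Premise 3, F(record_patent), is equivalent to O(¬record_patent).
Premise 5 is O(post_bond → record_patent); contrapositively O(¬record_patent → ¬post_bond). Since O(¬record_patent) holds, K gives O(¬post_bond).
Premise 1, O(¬validate_dossier → post_bond), contraposes to O(¬post_bond → validate_dossier); with O(¬post_bond) we get O(validate_dossier).
Premise 4 is O(validate_dossier → ¬escalate_checklist); since O(validate_dossier), deontic closure gives O(¬escalate_checklist).
Premise 7 is O(revoke_evidence → escalate_checklist); contrapositively O(¬escalate_checklist → ¬revoke_evidence). Since O(¬escalate_checklist) holds, K gives O(¬revoke_evidence).
Premise 6 is O(¬escalate_claim → revoke_evidence); contrapositively O(¬revoke_evidence → escalate_claim). Since O(¬revoke_evidence) holds, K gives O(escalate_claim).
Premises 2, 8, 9, 10, 11 do not contribute to this derivation.
Thus O(escalate_claim), which is F(¬escalate_claim): ¬escalate_claim is forbidden.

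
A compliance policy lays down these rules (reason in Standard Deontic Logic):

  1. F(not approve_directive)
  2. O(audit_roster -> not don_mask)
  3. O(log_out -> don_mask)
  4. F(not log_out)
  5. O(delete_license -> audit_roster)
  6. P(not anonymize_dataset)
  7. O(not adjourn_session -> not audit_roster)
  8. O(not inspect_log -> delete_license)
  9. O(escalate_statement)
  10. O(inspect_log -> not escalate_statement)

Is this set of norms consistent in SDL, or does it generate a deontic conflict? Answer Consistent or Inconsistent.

Premise 4, F(not log_out), is equivalent to O(log_out).
With premise 3, O(log_out -> don_mask), the K-axiom yields O(don_mask).
Premise 2, O(audit_roster -> not don_mask), contraposes to O(don_mask -> not audit_roster); with O(don_mask) we get O(not audit_roster).
Premise 5 is O(delete_license -> audit_roster); contrapositively O(not audit_roster -> not delete_license). Since O(not audit_roster) holds, K gives O(not delete_license).
The contrapositive of premise 8 (O(not inspect_log -> delete_license)) is O(not delete_license -> inspect_log), and O(not delete_license) is already established, so O(inspect_log).
With premise 10, O(inspect_log -> not escalate_statement), the K-axiom yields O(not escalate_statement).
But premise 9 directly asserts O(escalate_statement).
We now have both O(not escalate_statement) and O(escalate_statement) — escalate_statement is simultaneously obligatory and forbidden, violating the D-axiom.

Inconsistent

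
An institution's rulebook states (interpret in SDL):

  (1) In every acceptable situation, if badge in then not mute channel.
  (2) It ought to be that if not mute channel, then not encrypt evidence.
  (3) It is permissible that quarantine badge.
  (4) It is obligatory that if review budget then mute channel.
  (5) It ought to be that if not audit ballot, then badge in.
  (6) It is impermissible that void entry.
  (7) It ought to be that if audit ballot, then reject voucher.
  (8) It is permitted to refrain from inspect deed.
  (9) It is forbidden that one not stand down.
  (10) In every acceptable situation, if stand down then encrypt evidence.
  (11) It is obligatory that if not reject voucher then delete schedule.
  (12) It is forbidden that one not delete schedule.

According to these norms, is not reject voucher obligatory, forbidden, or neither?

Premise 9 is F(¬stand_down), i.e. O(stand_down).
Premise 10 is O(stand_down → encrypt_evidence); since O(stand_down), deontic closure gives O(encrypt_evidence).
The contrapositive of premise 2 (O(¬mute_channel → ¬encrypt_evidence)) is O(encrypt_evidence → mute_channel), and O(encrypt_evidence) is already established, so O(mute_channel).
The contrapositive of premise 1 (O(badge_in → ¬mute_channel)) is O(mute_channel → ¬badge_in), and O(mute_channel) is already established, so O(¬badge_in).
Premise 5, O(¬audit_ballot → badge_in), contraposes to O(¬badge_in → audit_ballot); with O(¬badge_in) we get O(audit_ballot).
Applying K to premise 7 (O(audit_ballot → reject_voucher)) and O(audit_ballot) yields O(reject_voucher).
Premises 3, 4, 6, 8, 11, 12 do not contribute to this derivation.
Thus O(reject_voucher), which is F(¬reject_voucher): ¬reject_voucher is forbidden.

Forbidden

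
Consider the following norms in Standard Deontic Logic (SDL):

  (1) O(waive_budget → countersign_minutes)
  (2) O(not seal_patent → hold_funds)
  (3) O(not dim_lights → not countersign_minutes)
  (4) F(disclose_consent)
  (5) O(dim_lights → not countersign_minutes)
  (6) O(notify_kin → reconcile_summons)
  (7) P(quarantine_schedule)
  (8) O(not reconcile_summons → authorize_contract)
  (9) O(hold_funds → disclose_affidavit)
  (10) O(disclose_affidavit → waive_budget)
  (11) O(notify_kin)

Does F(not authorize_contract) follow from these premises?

Premise 8 is O(not reconcile_summons → authorize_contract), but O(not reconcile_summons) is not derivable from the premises, so it does not yield O(authorize_contract).
No other premise forces O(authorize_contract). An ideal world satisfying every premise can still have not authorize_contract true, so F(not authorize_contract) is not derivable.

No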